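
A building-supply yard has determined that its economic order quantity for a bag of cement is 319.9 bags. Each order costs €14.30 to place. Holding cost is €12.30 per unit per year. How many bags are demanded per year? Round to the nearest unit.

The basic EOQ model gives Q* = √(2DS/H); rearrange for the unknown.
From Q* = √(2DS/H): D = Q*²H / (2S) = 319.9² × 12.3 / (2 × 14.3) = 44011.641.

D ≈ 44,012 bags per year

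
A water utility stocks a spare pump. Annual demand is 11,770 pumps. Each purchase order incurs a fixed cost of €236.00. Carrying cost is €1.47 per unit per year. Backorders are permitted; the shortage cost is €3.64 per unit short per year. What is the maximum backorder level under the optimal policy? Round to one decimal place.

S* ≈ 662.6 pumps

With planned backorders, Q* = √(2DS/H) · √((H+B)/B).
√(2DS/H) = √(2 × 11,770 × 236 / 1.47) = 1944.019.
√((H+B)/B) = √((1.47+3.64)/3.64) = 1.1848.
Q* ≈ 2303.352.
S* = Q* · H/(H+B) = 2303.352 × 1.47/5.11 ≈ 662.608.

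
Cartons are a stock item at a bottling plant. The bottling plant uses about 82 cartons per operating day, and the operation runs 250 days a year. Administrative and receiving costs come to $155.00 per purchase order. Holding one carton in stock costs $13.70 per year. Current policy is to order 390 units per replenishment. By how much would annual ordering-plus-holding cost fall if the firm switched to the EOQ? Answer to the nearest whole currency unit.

Annual demand D = 82 × 250 = 20,500.
EOQ = √(2DS/H) = √(2 × 20,500 × 155 / 13.7) ≈ 681.08.
Cost at Q* = (D/Q*)S + (Q*/2)H = √(2DSH) ≈ $9,330.78.
Cost at Q = 390: (20,500/390)×155 + (390/2)×13.7 = $8,147.44 + $2,671.50 = $10,818.94.
Excess = $10,818.94 − $9,330.78 = $1,488.15.

Extra cost ≈ $1,488 per year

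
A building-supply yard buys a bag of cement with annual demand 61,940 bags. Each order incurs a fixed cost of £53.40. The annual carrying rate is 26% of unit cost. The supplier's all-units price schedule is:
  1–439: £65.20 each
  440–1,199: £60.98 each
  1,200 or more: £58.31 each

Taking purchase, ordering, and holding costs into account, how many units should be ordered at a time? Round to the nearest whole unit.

Q* ≈ 1,200 bags

Holding cost per unit per year at price C is H = 0.26·C.
For each price level, check whether its EOQ is feasible; otherwise the best quantity at that price is the breakpoint.
Tier 1 (£65.20): EOQ = 624.7 exceeds tier's upper bound 439, so this tier is dominated.
EOQ at £60.98 = 645.9 (feasible in tier 2): TC = 61,940×£60.98 + (61,940/645.9)×53.4 + (645.9/2)×0.26×£60.98 = £3,787,342.42.
EOQ at £58.31 = 660.6 < 1200, so use break Q=1200: TC = 61,940×£58.31 + (61,940/1200.0)×53.4 + (1200.0/2)×0.26×£58.31 = £3,623,574.09.
Lowest total cost is £3,623,574.09 at Q = 1200.0.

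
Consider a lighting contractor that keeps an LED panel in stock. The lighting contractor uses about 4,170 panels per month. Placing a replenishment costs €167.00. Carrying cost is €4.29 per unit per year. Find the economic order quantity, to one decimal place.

Q* ≈ 1,973.8 panels

Annual demand D = 4,170 × 12 = 50,040.
EOQ = √(2DS / H) = √(2 × 50,040 × 167 / 4.29).
= √(16,713,360 / 4.29) = √3,895,888.1119 ≈ 1973.800.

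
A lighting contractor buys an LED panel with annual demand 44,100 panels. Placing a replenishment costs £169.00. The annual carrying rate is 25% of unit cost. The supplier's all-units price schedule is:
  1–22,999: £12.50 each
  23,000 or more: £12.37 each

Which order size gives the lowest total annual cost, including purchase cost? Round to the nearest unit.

Holding cost per unit per year at price C is H = 0.25·C.
Evaluate total cost at each tier's feasible EOQ or, if the EOQ is below the tier, at the tier's minimum quantity.
EOQ at £12.50 = 2184.0 (feasible in tier 1): TC = 44,100×£12.50 + (44,100/2184.0)×169 + (2184.0/2)×0.25×£12.50 = £558,075.00.
EOQ at £12.37 = 2195.4 < 23000, so use break Q=23000: TC = 44,100×£12.37 + (44,100/23000.0)×169 + (23000.0/2)×0.25×£12.37 = £581,404.79.
Lowest total cost is £558,075.00 at Q = 2184.0.

Q* ≈ 2,184 panels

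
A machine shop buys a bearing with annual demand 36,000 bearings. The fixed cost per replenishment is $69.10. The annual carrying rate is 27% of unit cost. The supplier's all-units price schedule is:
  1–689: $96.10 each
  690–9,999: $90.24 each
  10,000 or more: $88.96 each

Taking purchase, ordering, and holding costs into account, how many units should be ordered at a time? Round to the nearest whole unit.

Holding cost per unit per year at price C is H = 0.27·C.
For each price level, check whether its EOQ is feasible; otherwise the best quantity at that price is the breakpoint.
EOQ at $96.10 = 437.9 (feasible in tier 1): TC = 36,000×$96.10 + (36,000/437.9)×69.1 + (437.9/2)×0.27×$96.10 = $3,470,961.84.
EOQ at $90.24 = 451.9 < 690, so use break Q=690: TC = 36,000×$90.24 + (36,000/690.0)×69.1 + (690.0/2)×0.27×$90.24 = $3,260,651.07.
EOQ at $88.96 = 455.1 < 10000, so use break Q=10000: TC = 36,000×$88.96 + (36,000/10000.0)×69.1 + (10000.0/2)×0.27×$88.96 = $3,322,904.76.
Lowest total cost is $3,260,651.07 at Q = 690.0.

Q* ≈ 690 bearings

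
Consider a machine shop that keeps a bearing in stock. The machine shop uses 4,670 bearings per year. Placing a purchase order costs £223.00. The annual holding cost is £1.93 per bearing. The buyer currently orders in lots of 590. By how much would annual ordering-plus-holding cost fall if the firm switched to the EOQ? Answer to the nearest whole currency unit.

Extra cost ≈ £329 per year

EOQ = √(2DS/H) = √(2 × 4,670 × 223 / 1.93) ≈ 1038.84.
Cost at Q* = (D/Q*)S + (Q*/2)H = √(2DSH) ≈ £2,004.95.
Cost at Q = 590: (4,670/590)×223 + (590/2)×1.93 = £1,765.10 + £569.35 = £2,334.45.
Excess = £2,334.45 − £2,004.95 = £329.50.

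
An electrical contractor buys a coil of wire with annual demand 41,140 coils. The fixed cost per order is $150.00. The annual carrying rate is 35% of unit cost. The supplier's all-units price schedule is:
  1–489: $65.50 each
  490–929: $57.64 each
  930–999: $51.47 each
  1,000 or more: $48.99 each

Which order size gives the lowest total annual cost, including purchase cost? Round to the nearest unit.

Holding cost per unit per year at price C is H = 0.35·C.
Candidates are each tier's EOQ (if it falls in that tier) and each price-break quantity.
Tier 1 ($65.50): EOQ = 733.7 exceeds tier's upper bound 489, so this tier is dominated.
EOQ at $57.64 = 782.2 (feasible in tier 2): TC = 41,140×$57.64 + (41,140/782.2)×150 + (782.2/2)×0.35×$57.64 = $2,387,088.94.
EOQ at $51.47 = 827.7 < 930, so use break Q=930: TC = 41,140×$51.47 + (41,140/930.0)×150 + (930.0/2)×0.35×$51.47 = $2,132,488.03.
EOQ at $48.99 = 848.4 < 1000, so use break Q=1000: TC = 41,140×$48.99 + (41,140/1000.0)×150 + (1000.0/2)×0.35×$48.99 = $2,030,192.85.
Lowest total cost is $2,030,192.85 at Q = 1000.0.

Q* ≈ 1,000 coils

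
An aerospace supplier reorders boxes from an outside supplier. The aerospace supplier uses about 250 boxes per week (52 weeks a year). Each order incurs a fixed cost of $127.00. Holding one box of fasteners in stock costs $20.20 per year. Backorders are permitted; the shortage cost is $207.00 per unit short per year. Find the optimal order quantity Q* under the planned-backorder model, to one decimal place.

Annual demand D = 250 × 52 = 13,000.
With planned backorders, Q* = √(2DS/H) · √((H+B)/B).
√(2DS/H) = √(2 × 13,000 × 127 / 20.2) = 404.308.
√((H+B)/B) = √((20.2+207)/207) = 1.0477.
Q* ≈ 423.576.

Q* ≈ 423.6 boxes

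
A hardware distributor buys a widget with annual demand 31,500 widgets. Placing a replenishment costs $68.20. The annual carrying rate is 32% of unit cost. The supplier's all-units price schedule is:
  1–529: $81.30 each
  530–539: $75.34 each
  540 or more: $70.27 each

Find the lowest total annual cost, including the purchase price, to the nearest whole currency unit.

Holding cost per unit per year at price C is H = 0.32·C.
For each price level, check whether its EOQ is feasible; otherwise the best quantity at that price is the breakpoint.
EOQ at $81.30 = 406.4 (feasible in tier 1): TC = 31,500×$81.30 + (31,500/406.4)×68.2 + (406.4/2)×0.32×$81.30 = $2,571,522.62.
EOQ at $75.34 = 422.2 < 530, so use break Q=530: TC = 31,500×$75.34 + (31,500/530.0)×68.2 + (530.0/2)×0.32×$75.34 = $2,383,652.23.
EOQ at $70.27 = 437.1 < 540, so use break Q=540: TC = 31,500×$70.27 + (31,500/540.0)×68.2 + (540.0/2)×0.32×$70.27 = $2,223,554.66.
Lowest total cost among the candidates is at Q = 540.0.

TC* ≈ $2,223,555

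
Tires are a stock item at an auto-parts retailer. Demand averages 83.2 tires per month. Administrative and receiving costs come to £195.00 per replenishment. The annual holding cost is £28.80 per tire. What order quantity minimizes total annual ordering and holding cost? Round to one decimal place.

Annual demand D = 83.2 × 12 = 998.4.
EOQ = √(2DS / H) = √(2 × 998.4 × 195 / 28.8).
= √(389,376 / 28.8) = √13,520 ≈ 116.276.

Q* ≈ 116.3 tires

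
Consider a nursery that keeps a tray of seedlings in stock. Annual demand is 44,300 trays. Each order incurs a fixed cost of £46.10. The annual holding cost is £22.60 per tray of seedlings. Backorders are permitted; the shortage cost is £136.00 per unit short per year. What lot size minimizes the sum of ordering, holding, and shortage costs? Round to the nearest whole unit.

Q* ≈ 459 trays

With planned backorders, Q* = √(2DS/H) · √((H+B)/B).
√(2DS/H) = √(2 × 44,300 × 46.1 / 22.6) = 425.122.
√((H+B)/B) = √((22.6+136)/136) = 1.0799.
Q* ≈ 459.087.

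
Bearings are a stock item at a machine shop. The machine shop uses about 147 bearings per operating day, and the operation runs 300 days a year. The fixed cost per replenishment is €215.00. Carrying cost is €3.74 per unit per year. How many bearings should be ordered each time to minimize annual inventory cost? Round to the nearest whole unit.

Q* ≈ 2,252 bearings

Annual demand D = 147 × 300 = 44,100.
EOQ = √(2DS / H) = √(2 × 44,100 × 215 / 3.74).
= √(18,963,000 / 3.74) = √5,070,320.8556 ≈ 2251.737.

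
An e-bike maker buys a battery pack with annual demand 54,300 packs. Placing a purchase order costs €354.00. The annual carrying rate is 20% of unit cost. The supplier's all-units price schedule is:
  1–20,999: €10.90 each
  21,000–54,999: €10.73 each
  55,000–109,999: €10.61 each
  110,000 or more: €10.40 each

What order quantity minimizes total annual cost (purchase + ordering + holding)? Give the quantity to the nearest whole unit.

Holding cost per unit per year at price C is H = 0.20·C.
For each price level, check whether its EOQ is feasible; otherwise the best quantity at that price is the breakpoint.
EOQ at €10.90 = 4199.4 (feasible in tier 1): TC = 54,300×€10.90 + (54,300/4199.4)×354 + (4199.4/2)×0.20×€10.90 = €601,024.71.
EOQ at €10.73 = 4232.5 < 21000, so use break Q=21000: TC = 54,300×€10.73 + (54,300/21000.0)×354 + (21000.0/2)×0.20×€10.73 = €606,087.34.
EOQ at €10.61 = 4256.4 < 55000, so use break Q=55000: TC = 54,300×€10.61 + (54,300/55000.0)×354 + (55000.0/2)×0.20×€10.61 = €634,827.49.
EOQ at €10.40 = 4299.2 < 110000, so use break Q=110000: TC = 54,300×€10.40 + (54,300/110000.0)×354 + (110000.0/2)×0.20×€10.40 = €679,294.75.
Lowest total cost is €601,024.71 at Q = 4199.4.

Q* ≈ 4,199 packs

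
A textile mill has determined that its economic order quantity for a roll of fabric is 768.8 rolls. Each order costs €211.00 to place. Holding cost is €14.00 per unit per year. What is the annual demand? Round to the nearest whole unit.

D ≈ 19,608 rolls per year

The basic EOQ model gives Q* = √(2DS/H); rearrange for the unknown.
From Q* = √(2DS/H): D = Q*²H / (2S) = 768.8² × 14 / (2 × 211) = 19608.408.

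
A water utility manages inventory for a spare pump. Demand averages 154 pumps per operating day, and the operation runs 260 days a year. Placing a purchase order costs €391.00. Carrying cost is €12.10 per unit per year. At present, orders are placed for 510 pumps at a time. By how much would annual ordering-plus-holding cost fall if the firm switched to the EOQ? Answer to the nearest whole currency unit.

Extra cost ≈ €14,318 per year

Annual demand D = 154 × 260 = 40,040.
EOQ = √(2DS/H) = √(2 × 40,040 × 391 / 12.1) ≈ 1608.64.
Cost at Q* = (D/Q*)S + (Q*/2)H = √(2DSH) ≈ €19,464.49.
Cost at Q = 510: (40,040/510)×391 + (510/2)×12.1 = €30,697.33 + €3,085.50 = €33,782.83.
Excess = €33,782.83 − €19,464.49 = €14,318.34.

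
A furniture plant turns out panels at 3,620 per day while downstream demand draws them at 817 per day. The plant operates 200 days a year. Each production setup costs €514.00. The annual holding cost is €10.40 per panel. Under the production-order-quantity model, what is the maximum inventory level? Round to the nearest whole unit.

I_max ≈ 3,536 panels

Annual demand D = 817 × 200 = 163,400.
Production build-up factor (1 − d/p) = 1 − 817/3,620 = 0.7743.
Q* = √(2DS / (H(1 − d/p))) = √(2 × 163,400 × 514 / (10.4 × 0.7743)).
= √(167,975,200 / 8.0528) ≈ 4567.185.
Maximum inventory = Q*(1 − d/p) = 4567.185 × 0.7743 ≈ 3536.415.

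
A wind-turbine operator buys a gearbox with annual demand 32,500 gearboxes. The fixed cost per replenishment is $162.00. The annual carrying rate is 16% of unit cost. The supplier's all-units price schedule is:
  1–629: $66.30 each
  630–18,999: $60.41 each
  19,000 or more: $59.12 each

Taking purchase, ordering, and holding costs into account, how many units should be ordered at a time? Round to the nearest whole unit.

Holding cost per unit per year at price C is H = 0.16·C.
Candidates are each tier's EOQ (if it falls in that tier) and each price-break quantity.
Tier 1 ($66.30): EOQ = 996.3 exceeds tier's upper bound 629, so this tier is dominated.
EOQ at $60.41 = 1043.8 (feasible in tier 2): TC = 32,500×$60.41 + (32,500/1043.8)×162 + (1043.8/2)×0.16×$60.41 = $1,973,413.55.
EOQ at $59.12 = 1055.1 < 19000, so use break Q=19000: TC = 32,500×$59.12 + (32,500/19000.0)×162 + (19000.0/2)×0.16×$59.12 = $2,011,539.51.
Lowest total cost is $1,973,413.55 at Q = 1043.8.

Q* ≈ 1,044 gearboxes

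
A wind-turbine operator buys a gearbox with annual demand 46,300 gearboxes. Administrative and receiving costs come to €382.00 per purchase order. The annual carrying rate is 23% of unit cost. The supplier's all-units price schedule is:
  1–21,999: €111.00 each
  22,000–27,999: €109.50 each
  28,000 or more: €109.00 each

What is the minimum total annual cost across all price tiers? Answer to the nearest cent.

TC* ≈ €5,169,351.25

Holding cost per unit per year at price C is H = 0.23·C.
For each price level, check whether its EOQ is feasible; otherwise the best quantity at that price is the breakpoint.
EOQ at €111.00 = 1177.1 (feasible in tier 1): TC = 46,300×€111.00 + (46,300/1177.1)×382 + (1177.1/2)×0.23×€111.00 = €5,169,351.25.
EOQ at €109.50 = 1185.1 < 22000, so use break Q=22000: TC = 46,300×€109.50 + (46,300/22000.0)×382 + (22000.0/2)×0.23×€109.50 = €5,347,688.94.
EOQ at €109.00 = 1187.8 < 28000, so use break Q=28000: TC = 46,300×€109.00 + (46,300/28000.0)×382 + (28000.0/2)×0.23×€109.00 = €5,398,311.66.
Lowest total cost among the candidates is at Q = 1177.1.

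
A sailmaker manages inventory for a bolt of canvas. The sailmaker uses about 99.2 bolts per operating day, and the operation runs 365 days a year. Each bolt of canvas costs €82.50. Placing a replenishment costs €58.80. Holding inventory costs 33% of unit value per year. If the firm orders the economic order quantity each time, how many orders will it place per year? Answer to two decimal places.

Annual demand D = 99.2 × 365 = 36,208.
Holding cost H = 0.33 × €82.50 = €27.2250 per unit per year.
EOQ = √(2DS/H) = √(2 × 36,208 × 58.8 / 27.225) ≈ 395.48.
Orders per year = D / Q* = 36,208 / 395.48 ≈ 91.555.

N ≈ 91.56 orders per year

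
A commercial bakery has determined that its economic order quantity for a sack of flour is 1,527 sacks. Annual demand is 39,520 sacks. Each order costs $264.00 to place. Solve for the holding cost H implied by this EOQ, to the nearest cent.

H ≈ $8.95

Invert the EOQ relation Q*² = 2DS/H.
From Q* = √(2DS/H): H = 2DS / Q*² = 2 × 39,520 × 264 / 1,527² = 8.9490.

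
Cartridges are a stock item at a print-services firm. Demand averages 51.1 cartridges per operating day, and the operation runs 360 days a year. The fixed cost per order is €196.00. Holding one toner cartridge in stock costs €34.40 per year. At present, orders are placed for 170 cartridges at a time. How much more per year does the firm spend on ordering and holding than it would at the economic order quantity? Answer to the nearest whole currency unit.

Extra cost ≈ €8,383 per year

Annual demand D = 51.1 × 360 = 18,396.
EOQ = √(2DS/H) = √(2 × 18,396 × 196 / 34.4) ≈ 457.85.
Cost at Q* = (D/Q*)S + (Q*/2)H = √(2DSH) ≈ €15,750.12.
Cost at Q = 170: (18,396/170)×196 + (170/2)×34.4 = €21,209.51 + €2,924.00 = €24,133.51.
Excess = €24,133.51 − €15,750.12 = €8,383.38.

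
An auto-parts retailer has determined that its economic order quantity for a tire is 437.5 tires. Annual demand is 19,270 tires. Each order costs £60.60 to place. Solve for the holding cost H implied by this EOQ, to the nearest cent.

Squaring Q* = √(2DS/H) gives Q*² = 2DS/H.
From Q* = √(2DS/H): H = 2DS / Q*² = 2 × 19,270 × 60.6 / 437.5² = 12.2019.

H ≈ £12.20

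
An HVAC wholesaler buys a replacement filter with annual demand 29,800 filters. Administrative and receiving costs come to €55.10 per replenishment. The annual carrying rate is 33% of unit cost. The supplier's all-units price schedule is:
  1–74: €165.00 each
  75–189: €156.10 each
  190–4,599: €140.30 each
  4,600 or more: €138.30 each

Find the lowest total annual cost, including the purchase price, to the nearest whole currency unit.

Holding cost per unit per year at price C is H = 0.33·C.
For each price level, check whether its EOQ is feasible; otherwise the best quantity at that price is the breakpoint.
Tier 1 (€165.00): EOQ = 245.6 exceeds tier's upper bound 74, so this tier is dominated.
Tier 2 (€156.10): EOQ = 252.5 exceeds tier's upper bound 189, so this tier is dominated.
EOQ at €140.30 = 266.3 (feasible in tier 3): TC = 29,800×€140.30 + (29,800/266.3)×55.1 + (266.3/2)×0.33×€140.30 = €4,193,270.61.
EOQ at €138.30 = 268.2 < 4600, so use break Q=4600: TC = 29,800×€138.30 + (29,800/4600.0)×55.1 + (4600.0/2)×0.33×€138.30 = €4,226,666.65.
Lowest total cost among the candidates is at Q = 266.3.

TC* ≈ €4,193,271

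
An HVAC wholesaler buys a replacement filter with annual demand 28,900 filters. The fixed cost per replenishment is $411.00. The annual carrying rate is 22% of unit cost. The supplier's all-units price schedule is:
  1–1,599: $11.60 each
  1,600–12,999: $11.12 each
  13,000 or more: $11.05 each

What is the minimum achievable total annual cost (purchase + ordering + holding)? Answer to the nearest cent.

Holding cost per unit per year at price C is H = 0.22·C.
For each price level, check whether its EOQ is feasible; otherwise the best quantity at that price is the breakpoint.
Tier 1 ($11.60): EOQ = 3051.0 exceeds tier's upper bound 1599, so this tier is dominated.
EOQ at $11.12 = 3116.2 (feasible in tier 2): TC = 28,900×$11.12 + (28,900/3116.2)×411 + (3116.2/2)×0.22×$11.12 = $328,991.40.
EOQ at $11.05 = 3126.0 < 13000, so use break Q=13000: TC = 28,900×$11.05 + (28,900/13000.0)×411 + (13000.0/2)×0.22×$11.05 = $336,060.18.
Lowest total cost among the candidates is at Q = 3116.2.

TC* ≈ $328,991.40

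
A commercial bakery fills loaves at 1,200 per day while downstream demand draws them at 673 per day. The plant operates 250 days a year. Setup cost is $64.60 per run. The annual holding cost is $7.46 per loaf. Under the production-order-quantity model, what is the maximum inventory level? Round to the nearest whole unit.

I_max ≈ 1,131 loaves

Annual demand D = 673 × 250 = 168,250.
Production build-up factor (1 − d/p) = 1 − 673/1,200 = 0.4392.
Q* = √(2DS / (H(1 − d/p))) = √(2 × 168,250 × 64.6 / (7.46 × 0.4392)).
= √(21,737,900 / 3.2762) ≈ 2575.874.
Maximum inventory = Q*(1 − d/p) = 2575.874 × 0.4392 ≈ 1131.238.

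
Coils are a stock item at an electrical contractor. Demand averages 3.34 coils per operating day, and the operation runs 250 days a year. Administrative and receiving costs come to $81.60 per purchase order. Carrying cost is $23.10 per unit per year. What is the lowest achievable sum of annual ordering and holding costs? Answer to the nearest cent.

Annual demand D = 3.34 × 250 = 835.
The optimal lot size = √(2DS/H) = √(2 × 835 × 81.6 / 23.1) ≈ 76.81.
At the optimum the two cost components are equal, so total cost = 2·(Q*/2)H = Q*·H.
Minimum total = √(2DSH) = √(2 × 835 × 81.6 × 23.1) ≈ 1774.227.

TC* ≈ $1,774.23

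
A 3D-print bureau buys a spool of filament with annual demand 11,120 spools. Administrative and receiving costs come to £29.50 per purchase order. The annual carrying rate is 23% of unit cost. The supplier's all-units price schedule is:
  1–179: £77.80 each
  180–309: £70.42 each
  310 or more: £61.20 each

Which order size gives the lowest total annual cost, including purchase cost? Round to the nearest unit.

Q* ≈ 310 spools

Holding cost per unit per year at price C is H = 0.23·C.
Candidates are each tier's EOQ (if it falls in that tier) and each price-break quantity.
Tier 1 (£77.80): EOQ = 191.5 exceeds tier's upper bound 179, so this tier is dominated.
EOQ at £70.42 = 201.3 (feasible in tier 2): TC = 11,120×£70.42 + (11,120/201.3)×29.5 + (201.3/2)×0.23×£70.42 = £786,330.20.
EOQ at £61.20 = 215.9 < 310, so use break Q=310: TC = 11,120×£61.20 + (11,120/310.0)×29.5 + (310.0/2)×0.23×£61.20 = £683,783.97.
Lowest total cost is £683,783.97 at Q = 310.0.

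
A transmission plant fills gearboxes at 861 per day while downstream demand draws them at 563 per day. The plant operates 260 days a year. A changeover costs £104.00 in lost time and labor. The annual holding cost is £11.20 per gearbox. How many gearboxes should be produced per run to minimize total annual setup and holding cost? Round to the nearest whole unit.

Q* ≈ 2,803 gearboxes

Annual demand D = 563 × 260 = 146,380.
Production build-up factor (1 − d/p) = 1 − 563/861 = 0.3461.
Q* = √(2DS / (H(1 − d/p))) = √(2 × 146,380 × 104 / (11.2 × 0.3461)).
= √(30,447,040 / 3.8764) ≈ 2802.573.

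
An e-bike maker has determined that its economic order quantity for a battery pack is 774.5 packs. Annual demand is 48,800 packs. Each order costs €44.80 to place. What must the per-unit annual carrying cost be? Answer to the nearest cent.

H ≈ €7.29

Invert the EOQ relation Q*² = 2DS/H.
From Q* = √(2DS/H): H = 2DS / Q*² = 2 × 48,800 × 44.8 / 774.5² = 7.2893.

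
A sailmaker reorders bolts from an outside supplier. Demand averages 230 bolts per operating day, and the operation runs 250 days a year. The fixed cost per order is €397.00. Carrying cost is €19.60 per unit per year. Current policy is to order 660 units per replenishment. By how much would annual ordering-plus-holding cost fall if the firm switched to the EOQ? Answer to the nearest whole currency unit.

Extra cost ≈ €11,141 per year

Annual demand D = 230 × 250 = 57,500.
EOQ = √(2DS/H) = √(2 × 57,500 × 397 / 19.6) ≈ 1526.22.
Cost at Q* = (D/Q*)S + (Q*/2)H = √(2DSH) ≈ €29,913.84.
Cost at Q = 660: (57,500/660)×397 + (660/2)×19.6 = €34,587.12 + €6,468.00 = €41,055.12.
Excess = €41,055.12 − €29,913.84 = €11,141.28.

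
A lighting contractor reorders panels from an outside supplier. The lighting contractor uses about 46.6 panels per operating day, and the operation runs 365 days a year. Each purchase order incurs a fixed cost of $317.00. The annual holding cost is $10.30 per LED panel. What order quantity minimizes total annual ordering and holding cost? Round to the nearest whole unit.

Annual demand D = 46.6 × 365 = 17,009.
EOQ = √(2DS / H) = √(2 × 17,009 × 317 / 10.3).
= √(10,783,706 / 10.3) = √1,046,961.7476 ≈ 1023.211.

Q* ≈ 1,023 panels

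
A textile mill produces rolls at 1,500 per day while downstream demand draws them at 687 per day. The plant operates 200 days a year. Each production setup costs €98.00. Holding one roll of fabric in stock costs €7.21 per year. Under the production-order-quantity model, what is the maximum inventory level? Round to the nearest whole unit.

Annual demand D = 687 × 200 = 137,400.
Production build-up factor (1 − d/p) = 1 − 687/1,500 = 0.5420.
Q* = √(2DS / (H(1 − d/p))) = √(2 × 137,400 × 98 / (7.21 × 0.5420)).
= √(26,930,400 / 3.9078) ≈ 2625.150.
Maximum inventory = Q*(1 − d/p) = 2625.150 × 0.5420 ≈ 1422.831.

I_max ≈ 1,423 rolls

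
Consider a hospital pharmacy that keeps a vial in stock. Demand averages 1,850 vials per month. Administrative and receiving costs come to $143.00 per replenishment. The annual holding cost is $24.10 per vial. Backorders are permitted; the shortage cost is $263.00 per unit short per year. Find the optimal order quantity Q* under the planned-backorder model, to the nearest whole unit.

Annual demand D = 1,850 × 12 = 22,200.
With planned backorders, Q* = √(2DS/H) · √((H+B)/B).
√(2DS/H) = √(2 × 22,200 × 143 / 24.1) = 513.276.
√((H+B)/B) = √((24.1+263)/263) = 1.0448.
Q* ≈ 536.278.

Q* ≈ 536 vials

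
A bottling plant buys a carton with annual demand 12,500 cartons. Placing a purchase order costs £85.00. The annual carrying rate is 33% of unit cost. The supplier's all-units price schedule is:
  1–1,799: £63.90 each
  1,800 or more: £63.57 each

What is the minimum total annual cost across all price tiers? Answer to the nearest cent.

Holding cost per unit per year at price C is H = 0.33·C.
Evaluate total cost at each tier's feasible EOQ or, if the EOQ is below the tier, at the tier's minimum quantity.
EOQ at £63.90 = 317.4 (feasible in tier 1): TC = 12,500×£63.90 + (12,500/317.4)×85 + (317.4/2)×0.33×£63.90 = £805,444.02.
EOQ at £63.57 = 318.3 < 1800, so use break Q=1800: TC = 12,500×£63.57 + (12,500/1800.0)×85 + (1800.0/2)×0.33×£63.57 = £814,095.57.
Lowest total cost among the candidates is at Q = 317.4.

TC* ≈ £805,444.02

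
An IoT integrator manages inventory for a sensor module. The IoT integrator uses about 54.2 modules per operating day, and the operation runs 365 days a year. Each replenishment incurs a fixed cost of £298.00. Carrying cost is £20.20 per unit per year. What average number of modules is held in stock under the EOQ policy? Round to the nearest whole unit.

Average inventory ≈ 382 modules

Annual demand D = 54.2 × 365 = 19,783.
EOQ = √(2DS/H) = √(2 × 19,783 × 298 / 20.2) ≈ 764.00.
Average inventory = Q*/2 ≈ 764.00 / 2 = 382.000.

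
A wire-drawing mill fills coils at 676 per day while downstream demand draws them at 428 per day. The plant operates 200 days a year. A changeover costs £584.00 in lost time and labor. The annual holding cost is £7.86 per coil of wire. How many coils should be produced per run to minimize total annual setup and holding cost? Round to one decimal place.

Q* ≈ 5,888.4 coils

Annual demand D = 428 × 200 = 85,600.
Production build-up factor (1 − d/p) = 1 − 428/676 = 0.3669.
Q* = √(2DS / (H(1 − d/p))) = √(2 × 85,600 × 584 / (7.86 × 0.3669)).
= √(99,980,800 / 2.8836) ≈ 5888.363.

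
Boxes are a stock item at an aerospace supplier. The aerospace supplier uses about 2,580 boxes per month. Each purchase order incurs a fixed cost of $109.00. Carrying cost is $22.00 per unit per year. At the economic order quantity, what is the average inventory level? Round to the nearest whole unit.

Annual demand D = 2,580 × 12 = 30,960.
Q* = √(2DS/H) = √(2 × 30,960 × 109 / 22) ≈ 553.88.
Average inventory = Q*/2 ≈ 553.88 / 2 = 276.941.

Average inventory ≈ 277 boxes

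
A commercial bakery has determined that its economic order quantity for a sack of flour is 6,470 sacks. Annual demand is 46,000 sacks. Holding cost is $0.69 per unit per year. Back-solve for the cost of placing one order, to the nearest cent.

Squaring Q* = √(2DS/H) gives Q*² = 2DS/H.
From Q* = √(2DS/H): S = Q*²H / (2D) = 6,470² × 0.69 / (2 × 46,000) = 313.9567.

S ≈ $313.96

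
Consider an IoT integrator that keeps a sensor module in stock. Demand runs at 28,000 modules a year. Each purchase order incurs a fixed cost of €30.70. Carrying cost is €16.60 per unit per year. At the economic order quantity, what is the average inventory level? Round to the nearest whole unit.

Average inventory ≈ 161 modules

EOQ = √(2DS/H) = √(2 × 28,000 × 30.7 / 16.6) ≈ 321.82.
Average inventory = Q*/2 ≈ 321.82 / 2 = 160.909.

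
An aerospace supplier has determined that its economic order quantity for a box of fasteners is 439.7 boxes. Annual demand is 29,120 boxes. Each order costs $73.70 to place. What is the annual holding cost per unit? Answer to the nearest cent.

H ≈ $22.20

The basic EOQ model gives Q* = √(2DS/H); rearrange for the unknown.
From Q* = √(2DS/H): H = 2DS / Q*² = 2 × 29,120 × 73.7 / 439.7² = 22.2012.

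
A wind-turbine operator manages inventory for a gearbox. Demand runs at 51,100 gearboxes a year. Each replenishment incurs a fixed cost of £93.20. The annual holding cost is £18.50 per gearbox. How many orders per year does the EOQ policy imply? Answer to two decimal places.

N ≈ 71.22 orders per year

Q* = √(2DS/H) = √(2 × 51,100 × 93.2 / 18.5) ≈ 717.54.
Orders per year = D / Q* = 51,100 / 717.54 ≈ 71.215.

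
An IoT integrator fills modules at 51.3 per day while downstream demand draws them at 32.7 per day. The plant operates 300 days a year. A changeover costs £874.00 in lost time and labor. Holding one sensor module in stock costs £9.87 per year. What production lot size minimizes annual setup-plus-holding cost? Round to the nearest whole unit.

Annual demand D = 32.7 × 300 = 9,810.
Production build-up factor (1 − d/p) = 1 − 32.7/51.3 = 0.3626.
Q* = √(2DS / (H(1 − d/p))) = √(2 × 9,810 × 874 / (9.87 × 0.3626)).
= √(17,147,880 / 3.5786) ≈ 2189.016.

Q* ≈ 2,189 modules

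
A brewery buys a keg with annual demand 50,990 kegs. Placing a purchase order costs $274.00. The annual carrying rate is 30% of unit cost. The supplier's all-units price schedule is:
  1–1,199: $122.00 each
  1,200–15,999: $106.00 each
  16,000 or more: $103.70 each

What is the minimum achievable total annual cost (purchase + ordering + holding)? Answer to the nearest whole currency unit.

Holding cost per unit per year at price C is H = 0.30·C.
For each price level, check whether its EOQ is feasible; otherwise the best quantity at that price is the breakpoint.
EOQ at $122.00 = 873.8 (feasible in tier 1): TC = 50,990×$122.00 + (50,990/873.8)×274 + (873.8/2)×0.30×$122.00 = $6,252,759.62.
EOQ at $106.00 = 937.4 < 1200, so use break Q=1200: TC = 50,990×$106.00 + (50,990/1200.0)×274 + (1200.0/2)×0.30×$106.00 = $5,435,662.72.
EOQ at $103.70 = 947.7 < 16000, so use break Q=16000: TC = 50,990×$103.70 + (50,990/16000.0)×274 + (16000.0/2)×0.30×$103.70 = $5,537,416.20.
Lowest total cost among the candidates is at Q = 1200.0.

TC* ≈ $5,435,663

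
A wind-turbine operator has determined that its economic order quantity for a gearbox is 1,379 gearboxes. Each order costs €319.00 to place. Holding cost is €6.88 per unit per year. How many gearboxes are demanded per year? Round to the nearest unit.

D ≈ 20,507 gearboxes per year

Invert the EOQ relation Q*² = 2DS/H.
From Q* = √(2DS/H): D = Q*²H / (2S) = 1,379² × 6.88 / (2 × 319) = 20506.724.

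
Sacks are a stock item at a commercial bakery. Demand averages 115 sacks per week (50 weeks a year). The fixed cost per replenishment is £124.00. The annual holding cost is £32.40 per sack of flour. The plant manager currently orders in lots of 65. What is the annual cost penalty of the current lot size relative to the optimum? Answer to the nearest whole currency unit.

Annual demand D = 115 × 50 = 5,750.
EOQ = √(2DS/H) = √(2 × 5,750 × 124 / 32.4) ≈ 209.79.
Cost at Q* = (D/Q*)S + (Q*/2)H = √(2DSH) ≈ £6,797.23.
Cost at Q = 65: (5,750/65)×124 + (65/2)×32.4 = £10,969.23 + £1,053.00 = £12,022.23.
Excess = £12,022.23 − £6,797.23 = £5,225.00.

Extra cost ≈ £5,225 per year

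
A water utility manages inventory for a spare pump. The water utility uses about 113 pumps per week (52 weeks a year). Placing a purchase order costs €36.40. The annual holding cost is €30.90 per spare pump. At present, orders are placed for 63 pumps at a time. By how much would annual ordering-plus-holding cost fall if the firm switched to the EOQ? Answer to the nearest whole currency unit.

Extra cost ≈ €733 per year

Annual demand D = 113 × 52 = 5,876.
EOQ = √(2DS/H) = √(2 × 5,876 × 36.4 / 30.9) ≈ 117.66.
Cost at Q* = (D/Q*)S + (Q*/2)H = √(2DSH) ≈ €3,635.68.
Cost at Q = 63: (5,876/63)×36.4 + (63/2)×30.9 = €3,395.02 + €973.35 = €4,368.37.
Excess = €4,368.37 − €3,635.68 = €732.69.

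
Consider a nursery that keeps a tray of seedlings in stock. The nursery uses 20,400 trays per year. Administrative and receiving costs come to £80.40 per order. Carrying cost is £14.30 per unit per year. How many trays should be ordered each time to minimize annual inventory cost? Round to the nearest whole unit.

Q* ≈ 479 trays

EOQ = √(2DS / H) = √(2 × 20,400 × 80.4 / 14.3).
= √(3,280,320 / 14.3) = √229,393.007 ≈ 478.950.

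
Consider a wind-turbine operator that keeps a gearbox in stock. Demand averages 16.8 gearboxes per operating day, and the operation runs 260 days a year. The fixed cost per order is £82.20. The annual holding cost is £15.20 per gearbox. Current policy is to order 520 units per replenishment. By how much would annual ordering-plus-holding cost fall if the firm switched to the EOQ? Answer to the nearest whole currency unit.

Extra cost ≈ £1,339 per year

Annual demand D = 16.8 × 260 = 4,368.
EOQ = √(2DS/H) = √(2 × 4,368 × 82.2 / 15.2) ≈ 217.36.
Cost at Q* = (D/Q*)S + (Q*/2)H = √(2DSH) ≈ £3,303.80.
Cost at Q = 520: (4,368/520)×82.2 + (520/2)×15.2 = £690.48 + £3,952.00 = £4,642.48.
Excess = £4,642.48 − £3,303.80 = £1,338.68.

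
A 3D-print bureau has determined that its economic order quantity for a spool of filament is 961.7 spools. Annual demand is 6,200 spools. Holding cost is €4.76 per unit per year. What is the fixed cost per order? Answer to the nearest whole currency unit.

Invert the EOQ relation Q*² = 2DS/H.
From Q* = √(2DS/H): S = Q*²H / (2D) = 961.7² × 4.76 / (2 × 6,200) = 355.0295.

S ≈ €355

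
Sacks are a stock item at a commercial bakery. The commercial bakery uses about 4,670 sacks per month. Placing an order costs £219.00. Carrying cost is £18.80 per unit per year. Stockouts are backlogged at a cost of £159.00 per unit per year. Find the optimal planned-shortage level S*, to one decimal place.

Annual demand D = 4,670 × 12 = 56,040.
With planned backorders, Q* = √(2DS/H) · √((H+B)/B).
√(2DS/H) = √(2 × 56,040 × 219 / 18.8) = 1142.634.
√((H+B)/B) = √((18.8+159)/159) = 1.0575.
Q* ≈ 1208.299.
S* = Q* · H/(H+B) = 1208.299 × 18.8/177.8 ≈ 127.762.

S* ≈ 127.8 sacks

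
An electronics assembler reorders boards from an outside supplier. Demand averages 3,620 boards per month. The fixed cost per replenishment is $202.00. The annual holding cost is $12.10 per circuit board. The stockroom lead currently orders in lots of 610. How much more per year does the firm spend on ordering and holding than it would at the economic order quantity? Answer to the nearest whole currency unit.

Annual demand D = 3,620 × 12 = 43,440.
EOQ = √(2DS/H) = √(2 × 43,440 × 202 / 12.1) ≈ 1204.32.
Cost at Q* = (D/Q*)S + (Q*/2)H = √(2DSH) ≈ $14,572.31.
Cost at Q = 610: (43,440/610)×202 + (610/2)×12.1 = $14,385.05 + $3,690.50 = $18,075.55.
Excess = $18,075.55 − $14,572.31 = $3,503.24.

Extra cost ≈ $3,503 per year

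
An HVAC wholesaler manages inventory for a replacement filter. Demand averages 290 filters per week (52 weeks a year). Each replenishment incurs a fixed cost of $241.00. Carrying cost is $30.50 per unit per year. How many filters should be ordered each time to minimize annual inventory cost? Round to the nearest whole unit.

Q* ≈ 488 filters

Annual demand D = 290 × 52 = 15,080.
EOQ = √(2DS / H) = √(2 × 15,080 × 241 / 30.5).
= √(7,268,560 / 30.5) = √238,313.4426 ≈ 488.174.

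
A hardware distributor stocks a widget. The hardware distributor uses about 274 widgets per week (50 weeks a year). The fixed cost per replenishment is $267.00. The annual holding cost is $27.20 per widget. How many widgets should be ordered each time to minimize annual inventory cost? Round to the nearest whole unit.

Annual demand D = 274 × 50 = 13,700.
EOQ = √(2DS / H) = √(2 × 13,700 × 267 / 27.2).
= √(7,315,800 / 27.2) = √268,963.2353 ≈ 518.617.

Q* ≈ 519 widgets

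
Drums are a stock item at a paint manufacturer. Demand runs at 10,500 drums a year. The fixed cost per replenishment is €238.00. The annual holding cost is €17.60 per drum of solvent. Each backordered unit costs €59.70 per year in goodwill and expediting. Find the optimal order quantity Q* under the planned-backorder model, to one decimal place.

Q* ≈ 606.4 drums

With planned backorders, Q* = √(2DS/H) · √((H+B)/B).
√(2DS/H) = √(2 × 10,500 × 238 / 17.6) = 532.895.
√((H+B)/B) = √((17.6+59.7)/59.7) = 1.1379.
Q* ≈ 606.379.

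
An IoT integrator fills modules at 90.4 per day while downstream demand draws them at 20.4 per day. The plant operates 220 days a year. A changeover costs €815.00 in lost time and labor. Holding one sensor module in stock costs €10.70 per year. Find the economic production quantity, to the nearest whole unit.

Annual demand D = 20.4 × 220 = 4,488.
Production build-up factor (1 − d/p) = 1 − 20.4/90.4 = 0.7743.
Q* = √(2DS / (H(1 − d/p))) = √(2 × 4,488 × 815 / (10.7 × 0.7743)).
= √(7,315,440 / 8.2854) ≈ 939.644.

Q* ≈ 940 modules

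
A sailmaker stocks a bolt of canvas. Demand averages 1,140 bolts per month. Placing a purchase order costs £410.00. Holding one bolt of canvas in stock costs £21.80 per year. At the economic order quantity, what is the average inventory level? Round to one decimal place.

Annual demand D = 1,140 × 12 = 13,680.
Q* = √(2DS/H) = √(2 × 13,680 × 410 / 21.8) ≈ 717.33.
Average inventory = Q*/2 ≈ 717.33 / 2 = 358.667.

Average inventory ≈ 358.7 bolts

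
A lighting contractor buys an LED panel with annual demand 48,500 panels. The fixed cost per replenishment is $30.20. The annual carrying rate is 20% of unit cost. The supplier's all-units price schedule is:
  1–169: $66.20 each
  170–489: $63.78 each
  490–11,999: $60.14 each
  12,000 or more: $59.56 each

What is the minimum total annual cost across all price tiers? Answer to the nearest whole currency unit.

TC* ≈ $2,922,726

Holding cost per unit per year at price C is H = 0.20·C.
Evaluate total cost at each tier's feasible EOQ or, if the EOQ is below the tier, at the tier's minimum quantity.
Tier 1 ($66.20): EOQ = 470.4 exceeds tier's upper bound 169, so this tier is dominated.
EOQ at $63.78 = 479.2 (feasible in tier 2): TC = 48,500×$63.78 + (48,500/479.2)×30.2 + (479.2/2)×0.20×$63.78 = $3,099,442.89.
EOQ at $60.14 = 493.5 (feasible in tier 3): TC = 48,500×$60.14 + (48,500/493.5)×30.2 + (493.5/2)×0.20×$60.14 = $2,922,725.89.
EOQ at $59.56 = 495.9 < 12000, so use break Q=12000: TC = 48,500×$59.56 + (48,500/12000.0)×30.2 + (12000.0/2)×0.20×$59.56 = $2,960,254.06.
Lowest total cost among the candidates is at Q = 493.5.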